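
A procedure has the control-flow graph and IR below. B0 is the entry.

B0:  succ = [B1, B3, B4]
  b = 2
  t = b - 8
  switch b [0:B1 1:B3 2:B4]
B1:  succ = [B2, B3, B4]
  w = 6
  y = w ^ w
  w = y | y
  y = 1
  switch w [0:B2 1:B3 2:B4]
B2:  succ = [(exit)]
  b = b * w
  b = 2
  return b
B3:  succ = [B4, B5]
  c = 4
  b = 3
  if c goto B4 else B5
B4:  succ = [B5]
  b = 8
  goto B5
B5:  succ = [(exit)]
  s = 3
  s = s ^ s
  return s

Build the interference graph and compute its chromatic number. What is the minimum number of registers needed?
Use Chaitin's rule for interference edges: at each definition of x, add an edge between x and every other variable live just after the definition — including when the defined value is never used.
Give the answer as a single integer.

Per-block:
  B0: def={b,t} ue=∅
  B1: def={w,y} ue=∅
  B2: def={b} ue={b,w}
  B3: def={b,c} ue=∅
  B4: def={b} ue=∅
  B5: def={s} ue=∅

Liveness:
  B0: in=∅ out={b}
  B1: in={b} out={b,w}
  B2: in={b,w} out=∅
  B3: in=∅ out=∅
  B4: in=∅ out=∅
  B5: in=∅ out=∅

Interference:
  b↔{c,t,w,y}
  c↔{b}
  s↔∅
  t↔{b}
  w↔{b,y}
  y↔{b,w}

Colouring:
  {b,w,y} pairwise interfere (3-clique) ⇒ χ ≥ 3
  assign b→r0 c→r1 s→r0 t→r1 w→r1 y→r2 — no edge inside a register ⇒ χ ≤ 3
  χ = 3

Answer: 3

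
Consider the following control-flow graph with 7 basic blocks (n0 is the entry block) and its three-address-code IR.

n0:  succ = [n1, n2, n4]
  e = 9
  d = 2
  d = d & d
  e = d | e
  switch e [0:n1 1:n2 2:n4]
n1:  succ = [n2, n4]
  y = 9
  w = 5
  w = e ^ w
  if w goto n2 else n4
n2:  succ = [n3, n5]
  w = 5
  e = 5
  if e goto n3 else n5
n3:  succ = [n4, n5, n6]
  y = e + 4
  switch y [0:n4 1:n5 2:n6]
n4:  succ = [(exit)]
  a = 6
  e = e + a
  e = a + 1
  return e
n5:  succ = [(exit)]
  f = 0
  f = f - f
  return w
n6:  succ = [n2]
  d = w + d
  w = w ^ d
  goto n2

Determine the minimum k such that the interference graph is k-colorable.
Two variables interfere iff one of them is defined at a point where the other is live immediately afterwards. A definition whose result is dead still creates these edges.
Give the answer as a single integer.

Block summaries:
  n0: def={d,e} ue=∅
  n1: def={w,y} ue={e}
  n2: def={e,w} ue=∅
  n3: def={y} ue={e}
  n4: def={a,e} ue={e}
  n5: def={f} ue={w}
  n6: def={d,w} ue={d,w}

Liveness:
  n0: in=∅ out={d,e}
  n1: in={d,e} out={d,e}
  n2: in={d} out={d,e,w}
  n3: in={d,e,w} out={d,e,w}
  n4: in={e} out=∅
  n5: in={w} out=∅
  n6: in={d,w} out={d}

Conflict graph:
  a: {e}
  d: {e,w,y}
  e: {a,d,w,y}
  f: {w}
  w: {d,e,f,y}
  y: {d,e,w}

Chromatic number:
  lower bound: {d,e,w,y} mutually conflict ⇒ χ ≥ 4
  assign a→R1 d→R2 e→R0 f→R0 w→R1 y→R3 — no edge inside a register ⇒ χ ≤ 4
  χ = 4

Answer: 4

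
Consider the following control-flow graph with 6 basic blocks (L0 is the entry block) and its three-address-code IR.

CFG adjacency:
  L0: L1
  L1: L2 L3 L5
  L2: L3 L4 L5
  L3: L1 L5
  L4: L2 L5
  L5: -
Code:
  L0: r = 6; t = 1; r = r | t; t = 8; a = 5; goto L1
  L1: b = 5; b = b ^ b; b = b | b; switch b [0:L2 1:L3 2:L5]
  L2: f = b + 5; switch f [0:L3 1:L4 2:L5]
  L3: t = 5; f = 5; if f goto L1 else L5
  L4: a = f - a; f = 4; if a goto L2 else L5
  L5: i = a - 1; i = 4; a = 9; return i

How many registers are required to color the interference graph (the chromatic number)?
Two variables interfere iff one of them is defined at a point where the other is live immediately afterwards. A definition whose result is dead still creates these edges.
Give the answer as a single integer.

def/use:
  L0: {a,r,t} / ∅
  L1: {b} / ∅
  L2: {f} / {b}
  L3: {f,t} / ∅
  L4: {a,f} / {a,f}
  L5: {a,i} / {a}

Live sets:
  live L0: ∅→{a}
  live L1: {a}→{a,b}
  live L2: {a,b}→{a,b,f}
  live L3: {a}→{a}
  live L4: {a,b,f}→{a,b}
  live L5: {a}→∅

Conflict graph:
  a — {b,f,i,t}
  b — {a,f}
  f — {a,b}
  i — {a}
  r — {t}
  t — {a,r}

Registers:
  {a,b,f} pairwise interfere (3-clique) ⇒ χ ≥ 3
  assign a→R0 b→R1 f→R2 i→R1 r→R0 t→R1 — no edge inside a register ⇒ χ ≤ 3
  χ = 3

Answer: 3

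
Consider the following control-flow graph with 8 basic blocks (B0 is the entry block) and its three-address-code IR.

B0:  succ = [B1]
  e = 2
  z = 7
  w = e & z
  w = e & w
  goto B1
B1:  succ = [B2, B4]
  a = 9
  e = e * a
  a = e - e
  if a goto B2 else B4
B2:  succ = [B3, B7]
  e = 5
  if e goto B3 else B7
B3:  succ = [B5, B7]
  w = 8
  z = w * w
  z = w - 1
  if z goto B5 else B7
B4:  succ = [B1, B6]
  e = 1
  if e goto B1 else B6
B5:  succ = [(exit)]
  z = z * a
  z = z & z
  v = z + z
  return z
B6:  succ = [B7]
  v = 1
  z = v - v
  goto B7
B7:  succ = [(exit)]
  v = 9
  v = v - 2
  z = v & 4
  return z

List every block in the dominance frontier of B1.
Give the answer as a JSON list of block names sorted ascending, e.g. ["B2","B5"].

idom tree: B1←B0 B2←B1 B3←B2 B4←B1 B5←B3 B6←B4 B7←B1
Join-block Dom:
  B1: preds {B0,B4}: {B0} ∩ {B0,B1,B4} = {B0}; idom=B0
  B7: preds {B2,B3,B6}: {B0,B1,B2} ∩ {B0,B1,B2,B3} ∩ {B0,B1,B4,B6} = {B0,B1}; idom=B1

DF derivation:
  join B1 pred B0: · stop@B0
  join B1 pred B4: B4→B1 stop@B0
  join B7 pred B2: B2 stop@B1
  join B7 pred B3: B3→B2 stop@B1
  join B7 pred B6: B6→B4 stop@B1
  B0 → ∅
  B1 → {B1}
  B2 → {B7}
  B3 → {B7}
  B4 → {B1,B7}
  B5 → ∅
  B6 → {B7}
  B7 → ∅

DF(B1) = ["B1"]

Answer: ["B1"]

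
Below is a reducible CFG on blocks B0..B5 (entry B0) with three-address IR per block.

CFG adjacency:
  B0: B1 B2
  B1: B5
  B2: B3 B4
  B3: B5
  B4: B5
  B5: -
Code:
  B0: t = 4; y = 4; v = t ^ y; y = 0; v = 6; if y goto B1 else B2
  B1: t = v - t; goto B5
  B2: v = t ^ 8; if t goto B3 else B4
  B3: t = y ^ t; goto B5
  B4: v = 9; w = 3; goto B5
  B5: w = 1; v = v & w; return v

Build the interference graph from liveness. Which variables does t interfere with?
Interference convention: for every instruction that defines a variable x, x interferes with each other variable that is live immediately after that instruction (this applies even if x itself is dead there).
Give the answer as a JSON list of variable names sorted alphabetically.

Per-block:
  B0 def {t,v,y} use ∅
  B1 def {t} use {t,v}
  B2 def {v} use {t}
  B3 def {t} use {t,y}
  B4 def {v,w} use ∅
  B5 def {v,w} use {v}

Liveness:
  B0 li=∅ lo={t,v,y}
  B1 li={t,v} lo={v}
  B2 li={t,y} lo={t,v,y}
  B3 li={t,v,y} lo={v}
  B4 li=∅ lo={v}
  B5 li={v} lo=∅

Interference:
  t↔{v,y}
  v↔{t,w,y}
  w↔{v}
  y↔{t,v}

N(t) = ["v", "y"]

Answer: ["v", "y"]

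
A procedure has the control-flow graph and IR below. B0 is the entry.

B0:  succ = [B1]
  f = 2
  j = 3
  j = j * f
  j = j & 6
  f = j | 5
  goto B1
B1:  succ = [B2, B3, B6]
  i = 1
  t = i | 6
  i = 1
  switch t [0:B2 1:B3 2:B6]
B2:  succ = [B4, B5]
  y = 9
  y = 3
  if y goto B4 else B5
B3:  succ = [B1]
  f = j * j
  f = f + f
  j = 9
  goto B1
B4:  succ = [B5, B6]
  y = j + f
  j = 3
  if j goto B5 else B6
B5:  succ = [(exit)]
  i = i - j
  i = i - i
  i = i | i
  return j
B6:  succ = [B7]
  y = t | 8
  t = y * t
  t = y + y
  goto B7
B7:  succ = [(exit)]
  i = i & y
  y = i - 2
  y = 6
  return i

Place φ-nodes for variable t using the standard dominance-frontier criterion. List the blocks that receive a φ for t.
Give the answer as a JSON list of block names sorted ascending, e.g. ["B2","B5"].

idom tree: B1←B0 B2←B1 B3←B1 B4←B2 B5←B2 B6←B1 B7←B6
Dom at joins:
  B1: preds {B0,B3}: {B0} ∩ {B0,B1,B3} = {B0}; idom=B0
  B5: preds {B2,B4}: {B0,B1,B2} ∩ {B0,B1,B2,B4} = {B0,B1,B2}; idom=B2
  B6: preds {B1,B4}: {B0,B1} ∩ {B0,B1,B2,B4} = {B0,B1}; idom=B1

DF walk-up:
  join B1 pred B0: · stop@B0
  join B1 pred B3: B3→B1 stop@B0
  join B5 pred B2: · stop@B2
  join B5 pred B4: B4 stop@B2
  join B6 pred B1: · stop@B1
  join B6 pred B4: B4→B2 stop@B1
  DF(B0)=∅
  DF(B1)={B1}
  DF(B2)={B6}
  DF(B3)={B1}
  DF(B4)={B5,B6}
  DF(B5)=∅
  DF(B6)=∅
  DF(B7)=∅

φ for t: defs {B1,B6}
  DF⁺ = {B1}

Answer: ["B1"]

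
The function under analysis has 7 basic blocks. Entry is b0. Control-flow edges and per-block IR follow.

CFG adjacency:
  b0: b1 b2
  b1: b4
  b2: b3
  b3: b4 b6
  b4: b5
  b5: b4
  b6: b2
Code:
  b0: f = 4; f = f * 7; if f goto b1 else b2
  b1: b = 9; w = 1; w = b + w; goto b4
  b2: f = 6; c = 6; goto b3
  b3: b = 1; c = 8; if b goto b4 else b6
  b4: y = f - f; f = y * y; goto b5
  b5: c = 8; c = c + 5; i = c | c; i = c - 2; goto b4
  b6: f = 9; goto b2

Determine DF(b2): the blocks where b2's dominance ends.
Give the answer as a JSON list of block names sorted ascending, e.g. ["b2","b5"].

Answer: ["b2", "b4"]

Analysis:
idom tree: b1←b0 b2←b0 b3←b2 b4←b0 b5←b4 b6←b3
Dom at joins:
  b2: preds {b0,b6}: {b0} ∩ {b0,b2,b3,b6} = {b0}; idom=b0
  b4: preds {b1,b3,b5}: {b0,b1} ∩ {b0,b2,b3} ∩ {b0,b4,b5} = {b0}; idom=b0

DF walk-up:
  join b2 pred b0: · stop@b0
  join b2 pred b6: b6→b3→b2 stop@b0
  join b4 pred b1: b1 stop@b0
  join b4 pred b3: b3→b2 stop@b0
  join b4 pred b5: b5→b4 stop@b0
  b0: DF=∅
  b1: DF={b4}
  b2: DF={b2,b4}
  b3: DF={b2,b4}
  b4: DF={b4}
  b5: DF={b4}
  b6: DF={b2}

DF(b2) = ["b2", "b4"]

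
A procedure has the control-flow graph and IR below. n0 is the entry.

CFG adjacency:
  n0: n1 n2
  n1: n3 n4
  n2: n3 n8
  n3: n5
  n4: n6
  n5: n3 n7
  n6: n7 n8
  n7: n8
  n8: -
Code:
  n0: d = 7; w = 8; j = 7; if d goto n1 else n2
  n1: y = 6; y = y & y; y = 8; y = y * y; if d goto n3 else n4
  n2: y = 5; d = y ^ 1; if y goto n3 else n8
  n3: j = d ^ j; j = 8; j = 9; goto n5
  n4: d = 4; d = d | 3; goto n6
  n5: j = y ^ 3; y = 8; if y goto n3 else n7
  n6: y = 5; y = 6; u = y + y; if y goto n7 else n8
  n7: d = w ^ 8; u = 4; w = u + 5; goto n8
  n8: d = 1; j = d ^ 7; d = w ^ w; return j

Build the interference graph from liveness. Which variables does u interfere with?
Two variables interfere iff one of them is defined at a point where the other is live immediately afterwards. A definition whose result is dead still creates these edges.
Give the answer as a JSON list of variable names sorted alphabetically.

Answer: ["w", "y"]

Analysis:
def/use:
  n0 def {d,j,w} use ∅
  n1 def {y} use {d}
  n2 def {d,y} use ∅
  n3 def {j} use {d,j}
  n4 def {d} use ∅
  n5 def {j,y} use {y}
  n6 def {u,y} use ∅
  n7 def {d,u,w} use {w}
  n8 def {d,j} use {w}

Backward fixpoint:
  n0: in=∅ out={d,j,w}
  n1: in={d,j,w} out={d,j,w,y}
  n2: in={j,w} out={d,j,w,y}
  n3: in={d,j,w,y} out={d,w,y}
  n4: in={w} out={w}
  n5: in={d,w,y} out={d,j,w,y}
  n6: in={w} out={w}
  n7: in={w} out={w}
  n8: in={w} out=∅

Interfere edges:
  d: {j,w,y}
  j: {d,w,y}
  u: {w,y}
  w: {d,j,u,y}
  y: {d,j,u,w}

N(u) = ["w", "y"]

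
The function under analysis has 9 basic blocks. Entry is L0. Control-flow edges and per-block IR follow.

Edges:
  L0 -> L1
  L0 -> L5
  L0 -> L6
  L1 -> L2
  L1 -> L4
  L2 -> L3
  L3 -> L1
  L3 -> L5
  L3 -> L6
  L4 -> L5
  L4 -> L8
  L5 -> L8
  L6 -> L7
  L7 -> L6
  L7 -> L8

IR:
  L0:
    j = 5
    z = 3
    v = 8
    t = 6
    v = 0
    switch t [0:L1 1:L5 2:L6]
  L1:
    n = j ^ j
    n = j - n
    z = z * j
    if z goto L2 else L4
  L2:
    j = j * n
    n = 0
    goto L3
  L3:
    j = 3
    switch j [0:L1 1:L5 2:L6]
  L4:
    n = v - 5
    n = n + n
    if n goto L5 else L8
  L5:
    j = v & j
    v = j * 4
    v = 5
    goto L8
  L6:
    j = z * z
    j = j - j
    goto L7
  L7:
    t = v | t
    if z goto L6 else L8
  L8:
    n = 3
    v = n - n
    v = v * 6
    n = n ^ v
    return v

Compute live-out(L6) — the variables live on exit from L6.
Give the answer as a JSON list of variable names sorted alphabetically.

Block summaries:
  L0: def={j,t,v,z} ue=∅
  L1: def={n,z} ue={j,z}
  L2: def={j,n} ue={j,n}
  L3: def={j} ue=∅
  L4: def={n} ue={v}
  L5: def={j,v} ue={j,v}
  L6: def={j} ue={z}
  L7: def={t} ue={t,v,z}
  L8: def={n,v} ue=∅

Liveness:
  live L0: ∅→{j,t,v,z}
  live L1: {j,t,v,z}→{j,n,t,v,z}
  live L2: {j,n,t,v,z}→{t,v,z}
  live L3: {t,v,z}→{j,t,v,z}
  live L4: {j,v}→{j,v}
  live L5: {j,v}→∅
  live L6: {t,v,z}→{t,v,z}
  live L7: {t,v,z}→{t,v,z}
  live L8: ∅→∅

live-out(L6) = ["t", "v", "z"]

Answer: ["t", "v", "z"]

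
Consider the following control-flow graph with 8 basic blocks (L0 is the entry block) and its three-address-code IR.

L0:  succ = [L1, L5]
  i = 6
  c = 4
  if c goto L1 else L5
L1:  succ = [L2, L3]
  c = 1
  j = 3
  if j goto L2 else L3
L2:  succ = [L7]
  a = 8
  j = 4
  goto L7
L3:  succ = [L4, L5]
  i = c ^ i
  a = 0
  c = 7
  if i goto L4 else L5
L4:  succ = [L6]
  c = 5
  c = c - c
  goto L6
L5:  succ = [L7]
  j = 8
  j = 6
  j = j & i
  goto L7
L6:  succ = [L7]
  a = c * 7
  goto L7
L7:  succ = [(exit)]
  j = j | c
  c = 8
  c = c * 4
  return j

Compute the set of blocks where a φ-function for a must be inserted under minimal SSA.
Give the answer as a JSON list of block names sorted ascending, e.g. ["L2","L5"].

idom tree: L1←L0 L2←L1 L3←L1 L4←L3 L5←L0 L6←L4 L7←L0
Dom at joins:
  L5: preds {L0,L3}: {L0} ∩ {L0,L1,L3} = {L0}; idom=L0
  L7: preds {L2,L5,L6}: {L0,L1,L2} ∩ {L0,L5} ∩ {L0,L1,L3,L4,L6} = {L0}; idom=L0

DF walk-up:
  join L5 pred L0: · stop@L0
  join L5 pred L3: L3→L1 stop@L0
  join L7 pred L2: L2→L1 stop@L0
  join L7 pred L5: L5 stop@L0
  join L7 pred L6: L6→L4→L3→L1 stop@L0
  L0 → ∅
  L1 → {L5,L7}
  L2 → {L7}
  L3 → {L5,L7}
  L4 → {L7}
  L5 → {L7}
  L6 → {L7}
  L7 → ∅

φ for a: defs {L2,L3,L6}
  DF⁺ = {L5,L7}

Answer: ["L5", "L7"]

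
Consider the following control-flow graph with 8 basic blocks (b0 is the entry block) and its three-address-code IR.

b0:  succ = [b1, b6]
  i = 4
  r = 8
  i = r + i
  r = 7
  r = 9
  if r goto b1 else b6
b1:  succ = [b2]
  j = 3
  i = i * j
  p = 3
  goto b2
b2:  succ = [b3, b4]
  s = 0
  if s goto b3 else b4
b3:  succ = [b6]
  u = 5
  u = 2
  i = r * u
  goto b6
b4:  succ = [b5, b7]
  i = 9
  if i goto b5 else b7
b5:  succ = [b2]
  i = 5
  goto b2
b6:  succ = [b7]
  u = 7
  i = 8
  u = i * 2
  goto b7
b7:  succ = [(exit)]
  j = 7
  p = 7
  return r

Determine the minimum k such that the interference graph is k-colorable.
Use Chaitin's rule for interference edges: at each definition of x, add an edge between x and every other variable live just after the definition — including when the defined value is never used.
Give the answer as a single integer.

Answer: 3

Analysis:
Block summaries:
  b0: {i,r} / ∅
  b1: {i,j,p} / {i}
  b2: {s} / ∅
  b3: {i,u} / {r}
  b4: {i} / ∅
  b5: {i} / ∅
  b6: {i,u} / ∅
  b7: {j,p} / {r}

Liveness:
  live b0: ∅→{i,r}
  live b1: {i,r}→{r}
  live b2: {r}→{r}
  live b3: {r}→{r}
  live b4: {r}→{r}
  live b5: {r}→{r}
  live b6: {r}→{r}
  live b7: {r}→∅

Conflict graph:
  i — {j,r}
  j — {i,r}
  p — {r}
  r — {i,j,p,s,u}
  s — {r}
  u — {r}

Registers:
  clique {i,j,r} ⇒ need ≥ 3
  3-colouring: c0={r}  c1={i,p,s,u}  c2={j}
  χ = 3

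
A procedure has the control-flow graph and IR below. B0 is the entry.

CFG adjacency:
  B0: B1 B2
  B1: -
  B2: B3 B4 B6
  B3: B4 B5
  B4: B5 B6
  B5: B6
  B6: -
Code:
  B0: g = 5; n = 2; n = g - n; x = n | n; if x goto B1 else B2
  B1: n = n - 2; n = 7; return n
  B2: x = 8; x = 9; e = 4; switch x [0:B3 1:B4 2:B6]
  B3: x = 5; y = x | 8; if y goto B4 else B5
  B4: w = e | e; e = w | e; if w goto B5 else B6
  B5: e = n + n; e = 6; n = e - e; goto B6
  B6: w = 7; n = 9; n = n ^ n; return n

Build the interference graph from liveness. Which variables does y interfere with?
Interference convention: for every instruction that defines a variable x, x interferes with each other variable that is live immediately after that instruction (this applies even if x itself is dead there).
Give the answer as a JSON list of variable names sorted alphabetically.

Per-block:
  B0: def={g,n,x} ue=∅
  B1: def={n} ue={n}
  B2: def={e,x} ue=∅
  B3: def={x,y} ue=∅
  B4: def={e,w} ue={e}
  B5: def={e,n} ue={n}
  B6: def={n,w} ue=∅

Liveness:
  B0 li=∅ lo={n}
  B1 li={n} lo=∅
  B2 li={n} lo={e,n}
  B3 li={e,n} lo={e,n}
  B4 li={e,n} lo={n}
  B5 li={n} lo=∅
  B6 li=∅ lo=∅

Interfere edges:
  e — {n,w,x,y}
  g — {n}
  n — {e,g,w,x,y}
  w — {e,n}
  x — {e,n}
  y — {e,n}

N(y) = ["e", "n"]

Answer: ["e", "n"]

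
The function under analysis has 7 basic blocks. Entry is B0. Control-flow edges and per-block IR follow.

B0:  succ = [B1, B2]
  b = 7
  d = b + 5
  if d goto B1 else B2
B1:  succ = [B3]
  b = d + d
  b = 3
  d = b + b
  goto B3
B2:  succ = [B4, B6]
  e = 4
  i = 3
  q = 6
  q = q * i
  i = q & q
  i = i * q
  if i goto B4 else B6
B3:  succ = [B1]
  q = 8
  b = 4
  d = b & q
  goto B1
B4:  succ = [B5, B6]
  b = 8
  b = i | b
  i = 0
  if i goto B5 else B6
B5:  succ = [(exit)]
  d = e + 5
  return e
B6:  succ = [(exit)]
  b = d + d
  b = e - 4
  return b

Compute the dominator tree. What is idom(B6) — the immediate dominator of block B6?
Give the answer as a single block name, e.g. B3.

Answer: B2

Working:
idom tree: B1←B0 B2←B0 B3←B1 B4←B2 B5←B4 B6←B2
Dom at joins:
  B1: preds {B0,B3}: {B0} ∩ {B0,B1,B3} = {B0}; idom=B0
  B6: preds {B2,B4}: {B0,B2} ∩ {B0,B2,B4} = {B0,B2}; idom=B2

idom(B6) = B2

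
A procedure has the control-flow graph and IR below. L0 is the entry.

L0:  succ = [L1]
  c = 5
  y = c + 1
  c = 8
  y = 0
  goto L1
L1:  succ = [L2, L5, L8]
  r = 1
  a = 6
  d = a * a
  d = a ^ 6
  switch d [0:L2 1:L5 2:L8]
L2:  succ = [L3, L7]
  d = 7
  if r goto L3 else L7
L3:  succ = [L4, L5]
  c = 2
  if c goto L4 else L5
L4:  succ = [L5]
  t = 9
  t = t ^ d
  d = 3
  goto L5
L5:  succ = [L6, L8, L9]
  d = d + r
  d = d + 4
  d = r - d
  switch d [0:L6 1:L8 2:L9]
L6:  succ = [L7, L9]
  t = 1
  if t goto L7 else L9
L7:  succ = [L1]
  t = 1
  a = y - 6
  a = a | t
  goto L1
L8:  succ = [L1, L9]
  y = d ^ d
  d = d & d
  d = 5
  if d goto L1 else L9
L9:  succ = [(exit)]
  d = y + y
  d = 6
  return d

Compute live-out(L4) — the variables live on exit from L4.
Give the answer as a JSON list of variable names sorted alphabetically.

def/use:
  L0: def={c,y} ue=∅
  L1: def={a,d,r} ue=∅
  L2: def={d} ue={r}
  L3: def={c} ue=∅
  L4: def={d,t} ue={d}
  L5: def={d} ue={d,r}
  L6: def={t} ue=∅
  L7: def={a,t} ue={y}
  L8: def={d,y} ue={d}
  L9: def={d} ue={y}

Backward fixpoint:
  L0: in=∅ out={y}
  L1: in={y} out={d,r,y}
  L2: in={r,y} out={d,r,y}
  L3: in={d,r,y} out={d,r,y}
  L4: in={d,r,y} out={d,r,y}
  L5: in={d,r,y} out={d,y}
  L6: in={y} out={y}
  L7: in={y} out={y}
  L8: in={d} out={y}
  L9: in={y} out=∅

live-out(L4) = ["d", "r", "y"]

Answer: ["d", "r", "y"]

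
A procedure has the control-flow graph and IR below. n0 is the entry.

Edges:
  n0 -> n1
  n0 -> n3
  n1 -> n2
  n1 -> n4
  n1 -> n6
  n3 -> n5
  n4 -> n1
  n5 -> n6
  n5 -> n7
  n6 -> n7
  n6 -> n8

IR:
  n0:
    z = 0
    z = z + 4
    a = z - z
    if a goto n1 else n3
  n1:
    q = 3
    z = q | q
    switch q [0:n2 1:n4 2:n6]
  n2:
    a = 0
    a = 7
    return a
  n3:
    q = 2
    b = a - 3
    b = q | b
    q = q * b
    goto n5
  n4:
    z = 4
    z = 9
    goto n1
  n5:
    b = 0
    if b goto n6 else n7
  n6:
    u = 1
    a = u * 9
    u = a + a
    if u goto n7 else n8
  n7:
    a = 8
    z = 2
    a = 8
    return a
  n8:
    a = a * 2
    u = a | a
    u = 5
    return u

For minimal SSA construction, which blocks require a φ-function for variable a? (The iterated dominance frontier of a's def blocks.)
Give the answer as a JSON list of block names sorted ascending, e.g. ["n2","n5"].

Answer: ["n7"]

Derivation:
idom tree: n1←n0 n2←n1 n3←n0 n4←n1 n5←n3 n6←n0 n7←n0 n8←n6
Dom∩ at merges:
  n1: preds {n0,n4}: {n0} ∩ {n0,n1,n4} = {n0}; idom=n0
  n6: preds {n1,n5}: {n0,n1} ∩ {n0,n3,n5} = {n0}; idom=n0
  n7: preds {n5,n6}: {n0,n3,n5} ∩ {n0,n6} = {n0}; idom=n0

Frontier:
  join n1 pred n0: · stop@n0
  join n1 pred n4: n4→n1 stop@n0
  join n6 pred n1: n1 stop@n0
  join n6 pred n5: n5→n3 stop@n0
  join n7 pred n5: n5→n3 stop@n0
  join n7 pred n6: n6 stop@n0
  n0 → ∅
  n1 → {n1,n6}
  n2 → ∅
  n3 → {n6,n7}
  n4 → {n1}
  n5 → {n6,n7}
  n6 → {n7}
  n7 → ∅
  n8 → ∅

φ for a: defs {n0,n2,n6,n7,n8}
  DF⁺ = {n7}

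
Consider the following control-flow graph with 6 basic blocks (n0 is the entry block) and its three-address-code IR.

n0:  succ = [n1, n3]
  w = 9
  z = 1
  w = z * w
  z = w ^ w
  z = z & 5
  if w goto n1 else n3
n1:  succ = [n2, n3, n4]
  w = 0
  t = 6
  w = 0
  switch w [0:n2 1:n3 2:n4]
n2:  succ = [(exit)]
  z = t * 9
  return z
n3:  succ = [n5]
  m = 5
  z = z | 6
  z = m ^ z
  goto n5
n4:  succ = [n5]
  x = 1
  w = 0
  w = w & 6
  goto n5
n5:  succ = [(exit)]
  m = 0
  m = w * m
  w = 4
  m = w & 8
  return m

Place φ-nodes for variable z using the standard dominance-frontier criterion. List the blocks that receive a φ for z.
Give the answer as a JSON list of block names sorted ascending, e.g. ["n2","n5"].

Answer: ["n5"]

Analysis:
idom tree: n1←n0 n2←n1 n3←n0 n4←n1 n5←n0
Join-block Dom:
  n3: preds {n0,n1}: {n0} ∩ {n0,n1} = {n0}; idom=n0
  n5: preds {n3,n4}: {n0,n3} ∩ {n0,n1,n4} = {n0}; idom=n0

DF derivation:
  n3←n0: walk · to n0
  n3←n1: walk n1 to n0
  n5←n3: walk n3 to n0
  n5←n4: walk n4→n1 to n0
  n0: DF=∅
  n1: DF={n3,n5}
  n2: DF=∅
  n3: DF={n5}
  n4: DF={n5}
  n5: DF=∅

φ for z: defs {n0,n2,n3}
  DF⁺ = {n5}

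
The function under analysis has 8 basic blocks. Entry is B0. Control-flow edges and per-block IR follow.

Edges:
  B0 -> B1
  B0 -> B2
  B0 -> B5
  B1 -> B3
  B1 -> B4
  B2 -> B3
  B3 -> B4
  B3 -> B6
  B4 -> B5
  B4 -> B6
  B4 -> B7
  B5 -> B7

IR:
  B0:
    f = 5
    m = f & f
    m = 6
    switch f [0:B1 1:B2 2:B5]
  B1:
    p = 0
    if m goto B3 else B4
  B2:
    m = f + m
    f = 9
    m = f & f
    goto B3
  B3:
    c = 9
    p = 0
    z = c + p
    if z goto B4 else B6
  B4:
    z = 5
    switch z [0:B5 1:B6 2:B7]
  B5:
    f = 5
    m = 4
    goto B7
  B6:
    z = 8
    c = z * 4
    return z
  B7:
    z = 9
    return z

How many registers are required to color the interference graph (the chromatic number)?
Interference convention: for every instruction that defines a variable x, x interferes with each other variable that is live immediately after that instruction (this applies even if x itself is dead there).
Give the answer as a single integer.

Answer: 2

Analysis:
def/use:
  B0 def {f,m} use ∅
  B1 def {p} use {m}
  B2 def {f,m} use {f,m}
  B3 def {c,p,z} use ∅
  B4 def {z} use ∅
  B5 def {f,m} use ∅
  B6 def {c,z} use ∅
  B7 def {z} use ∅

Live sets:
  B0 li=∅ lo={f,m}
  B1 li={m} lo=∅
  B2 li={f,m} lo=∅
  B3 li=∅ lo=∅
  B4 li=∅ lo=∅
  B5 li=∅ lo=∅
  B6 li=∅ lo=∅
  B7 li=∅ lo=∅

Conflict graph:
  c↔{p,z}
  f↔{m}
  m↔{f,p}
  p↔{c,m}
  z↔{c}

Chromatic number:
  {c,p} pairwise interfere (2-clique) ⇒ χ ≥ 2
  2-colouring: c0={c,m}  c1={f,p,z}
  χ = 2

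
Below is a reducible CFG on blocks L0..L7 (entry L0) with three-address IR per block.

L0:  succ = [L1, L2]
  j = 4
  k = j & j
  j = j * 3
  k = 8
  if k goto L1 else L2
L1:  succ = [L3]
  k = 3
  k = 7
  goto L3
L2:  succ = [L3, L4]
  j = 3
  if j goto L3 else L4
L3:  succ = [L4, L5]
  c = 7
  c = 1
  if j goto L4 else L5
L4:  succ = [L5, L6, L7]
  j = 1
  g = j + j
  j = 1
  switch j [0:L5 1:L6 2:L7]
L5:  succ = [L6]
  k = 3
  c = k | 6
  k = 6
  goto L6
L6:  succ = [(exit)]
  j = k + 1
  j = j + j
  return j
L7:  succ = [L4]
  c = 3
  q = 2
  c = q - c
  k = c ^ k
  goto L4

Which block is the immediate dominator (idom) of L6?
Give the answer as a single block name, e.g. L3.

idom tree: L1←L0 L2←L0 L3←L0 L4←L0 L5←L0 L6←L0 L7←L4
Dom∩ at merges:
  L3: preds {L1,L2}: {L0,L1} ∩ {L0,L2} = {L0}; idom=L0
  L4: preds {L2,L3,L7}: {L0,L2} ∩ {L0,L3} ∩ {L0,L4,L7} = {L0}; idom=L0
  L5: preds {L3,L4}: {L0,L3} ∩ {L0,L4} = {L0}; idom=L0
  L6: preds {L4,L5}: {L0,L4} ∩ {L0,L5} = {L0}; idom=L0

idom(L6) = L0

Answer: L0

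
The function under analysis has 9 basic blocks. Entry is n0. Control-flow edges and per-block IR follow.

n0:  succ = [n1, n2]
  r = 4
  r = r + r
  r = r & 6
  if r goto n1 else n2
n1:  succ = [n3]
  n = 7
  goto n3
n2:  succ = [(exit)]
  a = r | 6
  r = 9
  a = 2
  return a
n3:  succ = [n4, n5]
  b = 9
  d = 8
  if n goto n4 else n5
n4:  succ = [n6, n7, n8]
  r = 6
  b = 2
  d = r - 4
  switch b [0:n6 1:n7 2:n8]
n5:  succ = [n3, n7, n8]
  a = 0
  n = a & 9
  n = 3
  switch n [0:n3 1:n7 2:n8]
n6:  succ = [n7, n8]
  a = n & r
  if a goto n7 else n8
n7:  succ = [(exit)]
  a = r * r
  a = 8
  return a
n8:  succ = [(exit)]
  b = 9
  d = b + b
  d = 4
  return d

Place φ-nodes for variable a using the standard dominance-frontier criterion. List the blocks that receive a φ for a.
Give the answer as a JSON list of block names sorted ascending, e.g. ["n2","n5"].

Answer: ["n3", "n7", "n8"]

Analysis:
idom tree: n1←n0 n2←n0 n3←n1 n4←n3 n5←n3 n6←n4 n7←n3 n8←n3
Dom at joins:
  n3: preds {n1,n5}: {n0,n1} ∩ {n0,n1,n3,n5} = {n0,n1}; idom=n1
  n7: preds {n4,n5,n6}: {n0,n1,n3,n4} ∩ {n0,n1,n3,n5} ∩ {n0,n1,n3,n4,n6} = {n0,n1,n3}; idom=n3
  n8: preds {n4,n5,n6}: {n0,n1,n3,n4} ∩ {n0,n1,n3,n5} ∩ {n0,n1,n3,n4,n6} = {n0,n1,n3}; idom=n3

Frontier:
  join n3 pred n1: · stop@n1
  join n3 pred n5: n5→n3 stop@n1
  join n7 pred n4: n4 stop@n3
  join n7 pred n5: n5 stop@n3
  join n7 pred n6: n6→n4 stop@n3
  join n8 pred n4: n4 stop@n3
  join n8 pred n5: n5 stop@n3
  join n8 pred n6: n6→n4 stop@n3
  n0 → ∅
  n1 → ∅
  n2 → ∅
  n3 → {n3}
  n4 → {n7,n8}
  n5 → {n3,n7,n8}
  n6 → {n7,n8}
  n7 → ∅
  n8 → ∅

φ for a: defs {n2,n5,n6,n7}
  DF⁺ = {n3,n7,n8}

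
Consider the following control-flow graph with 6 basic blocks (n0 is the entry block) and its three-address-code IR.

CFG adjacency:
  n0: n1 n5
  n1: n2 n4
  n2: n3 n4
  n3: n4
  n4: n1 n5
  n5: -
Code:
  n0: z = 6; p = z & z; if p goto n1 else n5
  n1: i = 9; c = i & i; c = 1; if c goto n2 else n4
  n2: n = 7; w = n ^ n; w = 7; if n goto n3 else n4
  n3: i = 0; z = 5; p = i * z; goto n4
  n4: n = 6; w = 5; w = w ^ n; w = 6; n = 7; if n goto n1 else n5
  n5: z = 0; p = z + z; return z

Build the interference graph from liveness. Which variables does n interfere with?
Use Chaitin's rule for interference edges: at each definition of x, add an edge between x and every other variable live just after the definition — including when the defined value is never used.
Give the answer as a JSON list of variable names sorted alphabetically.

Answer: ["w"]

Working:
Per-block:
  n0 def {p,z} use ∅
  n1 def {c,i} use ∅
  n2 def {n,w} use ∅
  n3 def {i,p,z} use ∅
  n4 def {n,w} use ∅
  n5 def {p,z} use ∅

Backward fixpoint:
  n0: in=∅ out=∅
  n1: in=∅ out=∅
  n2: in=∅ out=∅
  n3: in=∅ out=∅
  n4: in=∅ out=∅
  n5: in=∅ out=∅

Interfere edges:
  c — ∅
  i — {z}
  n — {w}
  p — {z}
  w — {n}
  z — {i,p}

N(n) = ["w"]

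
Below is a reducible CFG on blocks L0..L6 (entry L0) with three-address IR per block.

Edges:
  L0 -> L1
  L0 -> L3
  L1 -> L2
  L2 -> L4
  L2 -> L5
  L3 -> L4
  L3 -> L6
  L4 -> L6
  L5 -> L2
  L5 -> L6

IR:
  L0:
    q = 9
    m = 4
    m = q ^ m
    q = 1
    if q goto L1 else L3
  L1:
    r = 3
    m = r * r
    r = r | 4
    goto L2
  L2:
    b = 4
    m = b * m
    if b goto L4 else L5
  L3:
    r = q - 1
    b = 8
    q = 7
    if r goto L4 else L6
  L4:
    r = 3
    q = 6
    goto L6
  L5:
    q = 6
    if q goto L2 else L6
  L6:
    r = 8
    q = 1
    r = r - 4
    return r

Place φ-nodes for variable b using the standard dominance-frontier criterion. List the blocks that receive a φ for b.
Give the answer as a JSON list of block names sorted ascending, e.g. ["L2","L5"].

Answer: ["L2", "L4", "L6"]

Derivation:
idom tree: L1←L0 L2←L1 L3←L0 L4←L0 L5←L2 L6←L0
Join-block Dom:
  L2: preds {L1,L5}: {L0,L1} ∩ {L0,L1,L2,L5} = {L0,L1}; idom=L1
  L4: preds {L2,L3}: {L0,L1,L2} ∩ {L0,L3} = {L0}; idom=L0
  L6: preds {L3,L4,L5}: {L0,L3} ∩ {L0,L4} ∩ {L0,L1,L2,L5} = {L0}; idom=L0

DF walk-up:
  join L2 pred L1: · stop@L1
  join L2 pred L5: L5→L2 stop@L1
  join L4 pred L2: L2→L1 stop@L0
  join L4 pred L3: L3 stop@L0
  join L6 pred L3: L3 stop@L0
  join L6 pred L4: L4 stop@L0
  join L6 pred L5: L5→L2→L1 stop@L0
  DF(L0)=∅
  DF(L1)={L4,L6}
  DF(L2)={L2,L4,L6}
  DF(L3)={L4,L6}
  DF(L4)={L6}
  DF(L5)={L2,L6}
  DF(L6)=∅

φ for b: defs {L2,L3}
  DF⁺ = {L2,L4,L6}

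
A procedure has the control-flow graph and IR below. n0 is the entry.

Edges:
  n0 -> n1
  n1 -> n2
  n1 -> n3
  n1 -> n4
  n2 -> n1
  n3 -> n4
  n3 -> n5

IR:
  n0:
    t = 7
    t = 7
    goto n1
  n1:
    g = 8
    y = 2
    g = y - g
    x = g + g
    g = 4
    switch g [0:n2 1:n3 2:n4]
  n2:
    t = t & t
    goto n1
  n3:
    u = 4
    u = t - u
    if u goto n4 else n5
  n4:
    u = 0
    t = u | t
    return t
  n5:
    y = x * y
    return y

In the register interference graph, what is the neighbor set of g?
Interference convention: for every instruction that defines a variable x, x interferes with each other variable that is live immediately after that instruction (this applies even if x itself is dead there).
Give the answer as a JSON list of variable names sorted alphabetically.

Answer: ["t", "x", "y"]

Derivation:
Block summaries:
  n0 def {t} use ∅
  n1 def {g,x,y} use ∅
  n2 def {t} use {t}
  n3 def {u} use {t}
  n4 def {t,u} use {t}
  n5 def {y} use {x,y}

Liveness:
  n0 li=∅ lo={t}
  n1 li={t} lo={t,x,y}
  n2 li={t} lo={t}
  n3 li={t,x,y} lo={t,x,y}
  n4 li={t} lo=∅
  n5 li={x,y} lo=∅

Interfere edges:
  g: {t,x,y}
  t: {g,u,x,y}
  u: {t,x,y}
  x: {g,t,u,y}
  y: {g,t,u,x}

N(g) = ["t", "x", "y"]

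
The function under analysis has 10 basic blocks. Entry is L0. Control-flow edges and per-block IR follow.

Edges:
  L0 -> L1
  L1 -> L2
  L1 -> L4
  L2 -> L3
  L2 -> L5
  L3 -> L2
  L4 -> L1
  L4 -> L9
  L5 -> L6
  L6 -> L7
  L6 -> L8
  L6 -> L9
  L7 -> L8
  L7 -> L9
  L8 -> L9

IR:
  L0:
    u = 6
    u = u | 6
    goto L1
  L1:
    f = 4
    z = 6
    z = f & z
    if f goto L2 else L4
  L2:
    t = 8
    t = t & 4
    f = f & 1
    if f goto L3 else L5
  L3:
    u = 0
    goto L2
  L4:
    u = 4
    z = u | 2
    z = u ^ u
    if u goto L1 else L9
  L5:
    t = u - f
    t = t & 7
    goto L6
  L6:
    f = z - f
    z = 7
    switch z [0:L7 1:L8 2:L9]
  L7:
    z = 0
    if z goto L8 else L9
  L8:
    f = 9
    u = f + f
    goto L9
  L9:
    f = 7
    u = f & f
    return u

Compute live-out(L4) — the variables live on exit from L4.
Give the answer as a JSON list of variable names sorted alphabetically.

Per-block:
  L0 def {u} use ∅
  L1 def {f,z} use ∅
  L2 def {f,t} use {f}
  L3 def {u} use ∅
  L4 def {u,z} use ∅
  L5 def {t} use {f,u}
  L6 def {f,z} use {f,z}
  L7 def {z} use ∅
  L8 def {f,u} use ∅
  L9 def {f,u} use ∅

Live sets:
  L0: in=∅ out={u}
  L1: in={u} out={f,u,z}
  L2: in={f,u,z} out={f,u,z}
  L3: in={f,z} out={f,u,z}
  L4: in=∅ out={u}
  L5: in={f,u,z} out={f,z}
  L6: in={f,z} out=∅
  L7: in=∅ out=∅
  L8: in=∅ out=∅
  L9: in=∅ out=∅

live-out(L4) = ["u"]

Answer: ["u"]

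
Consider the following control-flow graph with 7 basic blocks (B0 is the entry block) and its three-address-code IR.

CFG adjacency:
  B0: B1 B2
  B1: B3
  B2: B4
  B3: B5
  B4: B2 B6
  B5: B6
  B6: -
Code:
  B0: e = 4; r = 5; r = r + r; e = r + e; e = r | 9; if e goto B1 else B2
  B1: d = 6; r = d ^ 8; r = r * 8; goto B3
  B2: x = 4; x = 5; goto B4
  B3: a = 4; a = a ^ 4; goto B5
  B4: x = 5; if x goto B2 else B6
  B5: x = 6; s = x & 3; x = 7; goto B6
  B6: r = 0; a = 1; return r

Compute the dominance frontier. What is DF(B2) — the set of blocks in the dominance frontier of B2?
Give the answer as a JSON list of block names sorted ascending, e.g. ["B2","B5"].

Answer: ["B2", "B6"]

Derivation:
idom tree: B1←B0 B2←B0 B3←B1 B4←B2 B5←B3 B6←B0
Join-block Dom:
  B2: preds {B0,B4}: {B0} ∩ {B0,B2,B4} = {B0}; idom=B0
  B6: preds {B4,B5}: {B0,B2,B4} ∩ {B0,B1,B3,B5} = {B0}; idom=B0

Frontier:
  B2←B0: walk · to B0
  B2←B4: walk B4→B2 to B0
  B6←B4: walk B4→B2 to B0
  B6←B5: walk B5→B3→B1 to B0
  DF(B0)=∅
  DF(B1)={B6}
  DF(B2)={B2,B6}
  DF(B3)={B6}
  DF(B4)={B2,B6}
  DF(B5)={B6}
  DF(B6)=∅

DF(B2) = ["B2", "B6"]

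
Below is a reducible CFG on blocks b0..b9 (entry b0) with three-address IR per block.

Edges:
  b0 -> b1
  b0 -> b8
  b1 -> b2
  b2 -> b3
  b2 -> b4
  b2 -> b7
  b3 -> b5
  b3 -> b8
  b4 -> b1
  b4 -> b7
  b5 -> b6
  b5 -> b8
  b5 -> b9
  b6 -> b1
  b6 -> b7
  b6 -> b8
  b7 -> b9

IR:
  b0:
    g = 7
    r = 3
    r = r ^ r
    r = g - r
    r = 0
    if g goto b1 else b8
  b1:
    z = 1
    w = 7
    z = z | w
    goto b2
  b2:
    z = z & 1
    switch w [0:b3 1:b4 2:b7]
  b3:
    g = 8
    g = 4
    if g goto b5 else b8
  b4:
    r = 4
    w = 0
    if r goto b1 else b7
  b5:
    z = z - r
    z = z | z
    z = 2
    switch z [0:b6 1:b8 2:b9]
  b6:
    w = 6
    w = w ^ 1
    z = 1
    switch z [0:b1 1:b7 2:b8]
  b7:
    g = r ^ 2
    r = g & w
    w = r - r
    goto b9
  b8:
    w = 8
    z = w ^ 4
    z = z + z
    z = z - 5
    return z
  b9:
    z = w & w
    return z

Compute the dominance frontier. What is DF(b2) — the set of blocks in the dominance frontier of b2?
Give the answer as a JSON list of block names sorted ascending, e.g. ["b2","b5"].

Answer: ["b1", "b8"]

Derivation:
idom tree: b1←b0 b2←b1 b3←b2 b4←b2 b5←b3 b6←b5 b7←b2 b8←b0 b9←b2
Dom at joins:
  b1: preds {b0,b4,b6}: {b0} ∩ {b0,b1,b2,b4} ∩ {b0,b1,b2,b3,b5,b6} = {b0}; idom=b0
  b7: preds {b2,b4,b6}: {b0,b1,b2} ∩ {b0,b1,b2,b4} ∩ {b0,b1,b2,b3,b5,b6} = {b0,b1,b2}; idom=b2
  b8: preds {b0,b3,b5,b6}: {b0} ∩ {b0,b1,b2,b3} ∩ {b0,b1,b2,b3,b5} ∩ {b0,b1,b2,b3,b5,b6} = {b0}; idom=b0
  b9: preds {b5,b7}: {b0,b1,b2,b3,b5} ∩ {b0,b1,b2,b7} = {b0,b1,b2}; idom=b2

DF derivation:
  b1←b0: walk · to b0
  b1←b4: walk b4→b2→b1 to b0
  b1←b6: walk b6→b5→b3→b2→b1 to b0
  b7←b2: walk · to b2
  b7←b4: walk b4 to b2
  b7←b6: walk b6→b5→b3 to b2
  b8←b0: walk · to b0
  b8←b3: walk b3→b2→b1 to b0
  b8←b5: walk b5→b3→b2→b1 to b0
  b8←b6: walk b6→b5→b3→b2→b1 to b0
  b9←b5: walk b5→b3 to b2
  b9←b7: walk b7 to b2
  b0: DF=∅
  b1: DF={b1,b8}
  b2: DF={b1,b8}
  b3: DF={b1,b7,b8,b9}
  b4: DF={b1,b7}
  b5: DF={b1,b7,b8,b9}
  b6: DF={b1,b7,b8}
  b7: DF={b9}
  b8: DF=∅
  b9: DF=∅

DF(b2) = ["b1", "b8"]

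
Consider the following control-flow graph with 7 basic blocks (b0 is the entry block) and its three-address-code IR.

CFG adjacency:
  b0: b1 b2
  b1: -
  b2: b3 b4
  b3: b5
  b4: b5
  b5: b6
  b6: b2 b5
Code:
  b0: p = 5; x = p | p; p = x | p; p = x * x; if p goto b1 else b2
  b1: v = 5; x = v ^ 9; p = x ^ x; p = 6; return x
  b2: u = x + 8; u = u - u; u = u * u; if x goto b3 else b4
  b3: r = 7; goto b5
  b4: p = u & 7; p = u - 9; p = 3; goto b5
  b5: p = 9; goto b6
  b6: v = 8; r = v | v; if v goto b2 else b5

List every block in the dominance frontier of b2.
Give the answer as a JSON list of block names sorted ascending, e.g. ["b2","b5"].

Answer: ["b2"]

Derivation:
idom tree: b1←b0 b2←b0 b3←b2 b4←b2 b5←b2 b6←b5
Join-block Dom:
  b2: preds {b0,b6}: {b0} ∩ {b0,b2,b5,b6} = {b0}; idom=b0
  b5: preds {b3,b4,b6}: {b0,b2,b3} ∩ {b0,b2,b4} ∩ {b0,b2,b5,b6} = {b0,b2}; idom=b2

Frontier:
  join b2 pred b0: · stop@b0
  join b2 pred b6: b6→b5→b2 stop@b0
  join b5 pred b3: b3 stop@b2
  join b5 pred b4: b4 stop@b2
  join b5 pred b6: b6→b5 stop@b2
  b0: DF=∅
  b1: DF=∅
  b2: DF={b2}
  b3: DF={b5}
  b4: DF={b5}
  b5: DF={b2,b5}
  b6: DF={b2,b5}

DF(b2) = ["b2"]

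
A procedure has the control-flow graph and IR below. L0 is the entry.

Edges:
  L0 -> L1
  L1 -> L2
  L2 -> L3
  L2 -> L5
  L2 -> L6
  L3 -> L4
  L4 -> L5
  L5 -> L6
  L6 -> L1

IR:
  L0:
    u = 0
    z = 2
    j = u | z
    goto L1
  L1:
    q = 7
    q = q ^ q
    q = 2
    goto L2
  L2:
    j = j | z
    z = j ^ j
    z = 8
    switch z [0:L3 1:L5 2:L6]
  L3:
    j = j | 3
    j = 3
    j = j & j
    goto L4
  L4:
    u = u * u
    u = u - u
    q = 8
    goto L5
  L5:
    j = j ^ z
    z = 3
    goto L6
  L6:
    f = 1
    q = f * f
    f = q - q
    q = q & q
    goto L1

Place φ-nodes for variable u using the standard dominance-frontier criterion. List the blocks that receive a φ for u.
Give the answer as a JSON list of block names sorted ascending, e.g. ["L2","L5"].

idom tree: L1←L0 L2←L1 L3←L2 L4←L3 L5←L2 L6←L2
Join-block Dom:
  L1: preds {L0,L6}: {L0} ∩ {L0,L1,L2,L6} = {L0}; idom=L0
  L5: preds {L2,L4}: {L0,L1,L2} ∩ {L0,L1,L2,L3,L4} = {L0,L1,L2}; idom=L2
  L6: preds {L2,L5}: {L0,L1,L2} ∩ {L0,L1,L2,L5} = {L0,L1,L2}; idom=L2

Frontier:
  L1←L0: walk · to L0
  L1←L6: walk L6→L2→L1 to L0
  L5←L2: walk · to L2
  L5←L4: walk L4→L3 to L2
  L6←L2: walk · to L2
  L6←L5: walk L5 to L2
  DF(L0)=∅
  DF(L1)={L1}
  DF(L2)={L1}
  DF(L3)={L5}
  DF(L4)={L5}
  DF(L5)={L6}
  DF(L6)={L1}

φ for u: defs {L0,L4}
  DF⁺ = {L1,L5,L6}

Answer: ["L1", "L5", "L6"]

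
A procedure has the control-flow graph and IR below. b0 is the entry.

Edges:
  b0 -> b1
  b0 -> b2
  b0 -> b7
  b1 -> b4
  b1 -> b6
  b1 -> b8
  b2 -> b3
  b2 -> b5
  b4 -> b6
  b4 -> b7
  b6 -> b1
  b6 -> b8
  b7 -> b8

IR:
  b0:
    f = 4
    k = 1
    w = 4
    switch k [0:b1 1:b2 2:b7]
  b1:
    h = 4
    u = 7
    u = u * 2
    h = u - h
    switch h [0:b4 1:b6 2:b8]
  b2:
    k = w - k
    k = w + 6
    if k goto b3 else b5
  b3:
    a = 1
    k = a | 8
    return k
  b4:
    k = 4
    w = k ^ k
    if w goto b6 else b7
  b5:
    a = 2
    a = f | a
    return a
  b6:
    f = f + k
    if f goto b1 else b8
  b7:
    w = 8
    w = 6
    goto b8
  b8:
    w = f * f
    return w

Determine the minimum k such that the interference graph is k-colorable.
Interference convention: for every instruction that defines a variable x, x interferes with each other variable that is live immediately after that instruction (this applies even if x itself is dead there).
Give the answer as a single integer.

Answer: 4

Working:
Per-block:
  b0 def {f,k,w} use ∅
  b1 def {h,u} use ∅
  b2 def {k} use {k,w}
  b3 def {a,k} use ∅
  b4 def {k,w} use ∅
  b5 def {a} use {f}
  b6 def {f} use {f,k}
  b7 def {w} use ∅
  b8 def {w} use {f}

Liveness:
  b0 li=∅ lo={f,k,w}
  b1 li={f,k} lo={f,k}
  b2 li={f,k,w} lo={f}
  b3 li=∅ lo=∅
  b4 li={f} lo={f,k}
  b5 li={f} lo=∅
  b6 li={f,k} lo={f,k}
  b7 li={f} lo={f}
  b8 li={f} lo=∅

Conflict graph:
  a: {f}
  f: {a,h,k,u,w}
  h: {f,k,u}
  k: {f,h,u,w}
  u: {f,h,k}
  w: {f,k}

Registers:
  {f,h,k,u} pairwise interfere (4-clique) ⇒ χ ≥ 4
  assign a→r1 f→r0 h→r2 k→r1 u→r3 w→r2 — no edge inside a register ⇒ χ ≤ 4
  χ = 4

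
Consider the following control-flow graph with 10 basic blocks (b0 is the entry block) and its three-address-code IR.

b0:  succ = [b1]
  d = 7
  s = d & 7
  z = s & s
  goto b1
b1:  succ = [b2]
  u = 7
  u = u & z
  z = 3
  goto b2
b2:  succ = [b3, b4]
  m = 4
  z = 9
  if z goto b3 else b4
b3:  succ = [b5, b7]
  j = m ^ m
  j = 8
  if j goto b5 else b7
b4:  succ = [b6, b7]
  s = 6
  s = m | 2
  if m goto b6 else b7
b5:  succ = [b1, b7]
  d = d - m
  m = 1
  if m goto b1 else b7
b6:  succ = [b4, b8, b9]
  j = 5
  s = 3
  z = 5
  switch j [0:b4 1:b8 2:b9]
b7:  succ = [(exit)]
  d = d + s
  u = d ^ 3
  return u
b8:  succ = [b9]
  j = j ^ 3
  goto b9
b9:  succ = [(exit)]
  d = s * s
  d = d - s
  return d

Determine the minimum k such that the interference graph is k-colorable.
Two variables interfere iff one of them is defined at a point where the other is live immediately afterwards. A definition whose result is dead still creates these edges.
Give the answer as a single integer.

Answer: 5

Analysis:
def/use:
  b0 def {d,s,z} use ∅
  b1 def {u,z} use {z}
  b2 def {m,z} use ∅
  b3 def {j} use {m}
  b4 def {s} use {m}
  b5 def {d,m} use {d,m}
  b6 def {j,s,z} use ∅
  b7 def {d,u} use {d,s}
  b8 def {j} use {j}
  b9 def {d} use {s}

Liveness:
  b0: in=∅ out={d,s,z}
  b1: in={d,s,z} out={d,s}
  b2: in={d,s} out={d,m,s,z}
  b3: in={d,m,s,z} out={d,m,s,z}
  b4: in={d,m} out={d,m,s}
  b5: in={d,m,s,z} out={d,s,z}
  b6: in={d,m} out={d,j,m,s}
  b7: in={d,s} out=∅
  b8: in={j,s} out={s}
  b9: in={s} out=∅

Interfere edges:
  d — {j,m,s,u,z}
  j — {d,m,s,z}
  m — {d,j,s,z}
  s — {d,j,m,u,z}
  u — {d,s,z}
  z — {d,j,m,s,u}

Registers:
  clique {d,j,m,s,z} ⇒ need ≥ 5
  5-colouring: r0={d}  r1={s}  r2={z}  r3={j,u}  r4={m}
  χ = 5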